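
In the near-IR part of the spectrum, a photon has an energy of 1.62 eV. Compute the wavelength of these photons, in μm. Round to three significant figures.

Convert to SI: E = 1.62 eV = 2.5955e-19 J.
The photon relation is λ = hc/E, giving λ = 7.653e-7 m.
Converting to μm: λ = 0.7653 μm ≈ 0.765 μm.

0.765 μm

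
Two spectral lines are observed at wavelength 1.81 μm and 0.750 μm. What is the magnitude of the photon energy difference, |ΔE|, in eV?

0.968 eV

Using E = hc/λ: E₁ = 1.097e-19 J, E₂ = 2.649e-19 J.
|ΔE| = |1.097e-19 − 2.649e-19| = 1.55e-19 J = 0.968 eV.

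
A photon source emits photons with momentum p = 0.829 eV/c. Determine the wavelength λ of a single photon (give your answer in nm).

1500 nm

In SI units: p = 0.829 eV/c = 4.4304 × 10^-28 kg·m/s.
Since λ = h/p for a photon, λ = 1.496 × 10^-6 m.
Converting to nm: λ = 1496 nm ≈ 1500 nm.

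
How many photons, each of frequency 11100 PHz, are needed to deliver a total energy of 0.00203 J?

2.76e11 photons

Per-photon energy: E = 7.355e-15 J (from frequency = 11100 PHz).
N = E_total / E_photon = 0.00203 J / 7.355e-15 J = 2.76e11.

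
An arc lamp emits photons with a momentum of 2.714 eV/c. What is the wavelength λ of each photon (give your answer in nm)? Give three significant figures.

457 nm

First convert: p = 2.714 eV/c = 1.4504e-27 kg·m/s.
Apply λ = h/p: λ = 4.568e-7 m.
Converting to nm: λ = 456.8 nm ≈ 457 nm.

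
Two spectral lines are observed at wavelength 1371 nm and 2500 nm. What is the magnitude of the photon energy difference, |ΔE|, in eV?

0.408 eV

Using E = hc/λ: E₁ = 1.4489 × 10^-19 J, E₂ = 7.9458 × 10^-20 J.
|ΔE| = |1.4489 × 10^-19 − 7.9458 × 10^-20| = 6.54 × 10^-20 J = 0.408 eV.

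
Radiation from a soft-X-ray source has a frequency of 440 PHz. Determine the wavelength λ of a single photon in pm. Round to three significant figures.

(c = 2.99792458e8 m/s.)
In SI units: f = 440 PHz = 4.4e17 Hz.
Apply λ = c/f: λ = 6.813e-10 m.
Converting to pm: λ = 681.3 pm ≈ 681 pm.

681 pm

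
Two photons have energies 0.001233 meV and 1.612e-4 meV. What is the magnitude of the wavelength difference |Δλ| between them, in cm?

669 cm

Using λ = hc/E: λ₁ = 1.0055 m, λ₂ = 7.6913 m.
|Δλ| = |1.0055 − 7.6913| = 6.69 m = 669 cm.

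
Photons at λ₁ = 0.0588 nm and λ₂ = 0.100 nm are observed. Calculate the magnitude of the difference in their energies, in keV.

Using E = hc/λ: E₁ = 3.378e-15 J, E₂ = 1.986e-15 J.
|ΔE| = |3.378e-15 − 1.986e-15| = 1.39e-15 J = 8.69 keV.

8.69 keV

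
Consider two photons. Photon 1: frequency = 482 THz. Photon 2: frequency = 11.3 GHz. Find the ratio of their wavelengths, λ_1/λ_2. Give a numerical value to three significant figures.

λ_1 = 6.220e-7 m (from frequency = 482 THz, via λ = c/f).
λ_2 = 0.02653 m (from frequency = 11.3 GHz, via λ = c/f).
Ratio = 6.220e-7 / 0.02653 = 2.34e-5.

2.34e-5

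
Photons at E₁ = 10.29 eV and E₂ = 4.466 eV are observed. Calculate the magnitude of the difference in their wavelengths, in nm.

Using λ = hc/E: λ₁ = 1.2049 × 10^-7 m, λ₂ = 2.7762 × 10^-7 m.
|Δλ| = |1.2049 × 10^-7 − 2.7762 × 10^-7| = 1.57 × 10^-7 m = 157 nm.

157 nm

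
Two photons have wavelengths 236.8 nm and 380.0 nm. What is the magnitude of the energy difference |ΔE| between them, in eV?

Using E = hc/λ: E₁ = 8.3887 × 10^-19 J, E₂ = 5.2275 × 10^-19 J.
|ΔE| = |8.3887 × 10^-19 − 5.2275 × 10^-19| = 3.16 × 10^-19 J = 1.97 eV.

1.97 eV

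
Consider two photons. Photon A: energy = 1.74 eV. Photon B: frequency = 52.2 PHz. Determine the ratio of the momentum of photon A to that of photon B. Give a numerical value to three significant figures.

8.06·10^-3

p_A = 9.299·10^-28 kg·m/s (from energy = 1.74 eV, via p = E/c).
p_B = 1.154·10^-25 kg·m/s (from frequency = 52.2 PHz, via p = hf/c).
Ratio = 9.299·10^-28 / 1.154·10^-25 = 8.06·10^-3.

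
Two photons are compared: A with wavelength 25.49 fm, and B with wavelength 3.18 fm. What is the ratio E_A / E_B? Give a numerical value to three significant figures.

0.125

E_A = 7.793e-12 J (from wavelength = 25.49 fm, via E = hc/λ).
E_B = 6.247e-11 J (from wavelength = 3.18 fm, via E = hc/λ).
Ratio = 7.793e-12 / 6.247e-11 = 0.125.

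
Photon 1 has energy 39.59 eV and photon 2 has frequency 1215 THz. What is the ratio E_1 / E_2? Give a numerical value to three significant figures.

7.88

E_1 = 6.343 × 10^-18 J (from energy = 39.59 eV, via E given directly).
E_2 = 8.051 × 10^-19 J (from frequency = 1215 THz, via E = hf).
Ratio = 6.343 × 10^-18 / 8.051 × 10^-19 = 7.88.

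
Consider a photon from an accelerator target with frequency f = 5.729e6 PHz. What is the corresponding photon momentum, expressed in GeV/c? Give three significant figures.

Convert to SI: f = 5.729e6 PHz = 5.729e21 Hz.
Since p = hf/c for a photon, p = 1.266e-20 kg·m/s.
Converting to GeV/c: p = 0.02369 GeV/c ≈ 0.0237 GeV/c.

0.0237 GeV/c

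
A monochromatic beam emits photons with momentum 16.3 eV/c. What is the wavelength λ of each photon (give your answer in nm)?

Take h = 6.62607015e-34 J·s, c = 2.99792458e8 m/s, 1 eV = 1.602176634e-19 J.
First convert: p = 16.3 eV/c = 8.7112e-27 kg·m/s.
Apply λ = h/p: λ = 7.606e-8 m.
Converting to nm: λ = 76.06 nm ≈ 76.1 nm.

76.1 nm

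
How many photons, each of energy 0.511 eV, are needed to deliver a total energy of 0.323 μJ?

3.95·10^12 photons

Per-photon energy: E = 8.187·10^-20 J (from energy = 0.511 eV).
N = E_total / E_photon = 3.23·10^-7 J / 8.187·10^-20 J = 3.95·10^12.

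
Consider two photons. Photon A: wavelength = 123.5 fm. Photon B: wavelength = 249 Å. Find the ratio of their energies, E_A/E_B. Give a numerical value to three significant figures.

E_A = 1.608e-12 J (from wavelength = 123.5 fm, via E = hc/λ).
E_B = 7.978e-18 J (from wavelength = 249 Å, via E = hc/λ).
Ratio = 1.608e-12 / 7.978e-18 = 2.02e5.

2.02e5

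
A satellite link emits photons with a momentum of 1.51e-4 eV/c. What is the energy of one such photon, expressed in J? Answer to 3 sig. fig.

Take c = 2.99792458e8 m/s, 1 eV = 1.602176634e-19 J.
Convert to SI: p = 1.51e-4 eV/c = 8.0699e-32 kg·m/s.
Since E = pc for a photon, E = 2.419e-23 J.
So E ≈ 2.42e-23 J.

2.42e-23 J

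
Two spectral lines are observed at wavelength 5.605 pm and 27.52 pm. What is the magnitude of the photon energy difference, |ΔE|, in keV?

176 keV

Using E = hc/λ: E₁ = 3.5441e-14 J, E₂ = 7.2182e-15 J.
|ΔE| = |3.5441e-14 − 7.2182e-15| = 2.82e-14 J = 176 keV.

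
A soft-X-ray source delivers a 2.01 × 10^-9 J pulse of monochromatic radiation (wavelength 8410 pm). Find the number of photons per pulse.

8.51 × 10^7 photons

Per-photon energy: E = 2.362 × 10^-17 J (from wavelength = 8410 pm).
N = E_total / E_photon = 2.01 × 10^-9 J / 2.362 × 10^-17 J = 8.51 × 10^7.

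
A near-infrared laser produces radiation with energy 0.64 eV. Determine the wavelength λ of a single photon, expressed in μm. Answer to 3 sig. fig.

1.94 μm

(h = 6.62607015·10^-34 J·s, c = 2.99792458·10^8 m/s, 1 eV = 1.602176634·10^-19 J.)
First convert: E = 0.64 eV = 1.0254·10^-19 J.
Since λ = hc/E for a photon, λ = 1.937·10^-6 m.
Converting to μm: λ = 1.937 μm ≈ 1.94 μm.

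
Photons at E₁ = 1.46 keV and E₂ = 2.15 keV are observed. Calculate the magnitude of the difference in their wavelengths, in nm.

0.273 nm

Using λ = hc/E: λ₁ = 8.492 × 10^-10 m, λ₂ = 5.767 × 10^-10 m.
|Δλ| = |8.492 × 10^-10 − 5.767 × 10^-10| = 2.73 × 10^-10 m = 0.273 nm.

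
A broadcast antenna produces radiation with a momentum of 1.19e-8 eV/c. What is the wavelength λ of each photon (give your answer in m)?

104 m

Use h = 6.62607015e-34 J·s, c = 2.99792458e8 m/s, 1 eV = 1.602176634e-19 J.
First convert: p = 1.19e-8 eV/c = 6.3597e-36 kg·m/s.
Apply λ = h/p: λ = 104.2 m.
So λ ≈ 104 m.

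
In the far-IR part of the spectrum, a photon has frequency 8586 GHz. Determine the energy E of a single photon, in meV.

35.5 meV

Convert to SI: f = 8586 GHz = 8.586e12 Hz.
Apply E = hf: E = 5.689e-21 J.
Converting to meV: E = 35.51 meV ≈ 35.5 meV.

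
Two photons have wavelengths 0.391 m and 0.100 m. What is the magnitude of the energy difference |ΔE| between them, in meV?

Using E = hc/λ: E₁ = 5.080e-25 J, E₂ = 1.986e-24 J.
|ΔE| = |5.080e-25 − 1.986e-24| = 1.48e-24 J = 9.23e-3 meV.

9.23e-3 meV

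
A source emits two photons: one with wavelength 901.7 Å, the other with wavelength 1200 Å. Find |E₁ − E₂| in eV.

Using E = hc/λ: E₁ = 2.2030 × 10^-18 J, E₂ = 1.6554 × 10^-18 J.
|ΔE| = |2.2030 × 10^-18 − 1.6554 × 10^-18| = 5.48 × 10^-19 J = 3.42 eV.

3.42 eV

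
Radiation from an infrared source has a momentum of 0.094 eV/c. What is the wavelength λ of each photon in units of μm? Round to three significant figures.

13.2 μm

Use h = 6.62607015 × 10^-34 J·s, c = 2.99792458 × 10^8 m/s, 1 eV = 1.602176634 × 10^-19 J.
Convert to SI: p = 0.094 eV/c = 5.0236 × 10^-29 kg·m/s.
Apply λ = h/p: λ = 1.319 × 10^-5 m.
Converting to μm: λ = 13.19 μm ≈ 13.2 μm.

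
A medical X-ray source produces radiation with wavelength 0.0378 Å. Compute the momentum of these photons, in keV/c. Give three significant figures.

In SI units: λ = 0.0378 Å = 3.78e-12 m.
The photon relation is p = h/λ, giving p = 1.753e-22 kg·m/s.
Converting to keV/c: p = 328.0 keV/c ≈ 328 keV/c.

328 keV/c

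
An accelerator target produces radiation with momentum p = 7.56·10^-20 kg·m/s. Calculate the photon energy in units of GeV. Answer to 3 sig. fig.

For a photon E = pc, so E = 2.266·10^-11 J.
Converting to GeV: E = 0.1415 GeV ≈ 0.141 GeV.

0.141 GeV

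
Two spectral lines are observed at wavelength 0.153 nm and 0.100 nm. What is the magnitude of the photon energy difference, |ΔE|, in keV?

4.29 keV

Using E = hc/λ: E₁ = 1.298e-15 J, E₂ = 1.986e-15 J.
|ΔE| = |1.298e-15 − 1.986e-15| = 6.88e-16 J = 4.29 keV.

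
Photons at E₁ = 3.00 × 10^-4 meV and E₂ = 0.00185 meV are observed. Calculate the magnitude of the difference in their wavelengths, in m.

Using λ = hc/E: λ₁ = 4.133 m, λ₂ = 0.6702 m.
|Δλ| = |4.133 − 0.6702| = 3.46 m.

3.46 m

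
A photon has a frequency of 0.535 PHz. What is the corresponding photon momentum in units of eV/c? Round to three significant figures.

2.21 eV/c

Take h = 6.62607015e-34 J·s, c = 2.99792458e8 m/s, 1 eV = 1.602176634e-19 J.
First convert: f = 0.535 PHz = 5.35e14 Hz.
The photon relation is p = hf/c, giving p = 1.182e-27 kg·m/s.
Converting to eV/c: p = 2.213 eV/c ≈ 2.21 eV/c.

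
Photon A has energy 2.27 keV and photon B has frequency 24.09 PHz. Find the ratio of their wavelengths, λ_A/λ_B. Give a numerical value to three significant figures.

0.0439

λ_A = 5.462·10^-10 m (from energy = 2.27 keV, via λ = hc/E).
λ_B = 1.244·10^-8 m (from frequency = 24.09 PHz, via λ = c/f).
Ratio = 5.462·10^-10 / 1.244·10^-8 = 0.0439.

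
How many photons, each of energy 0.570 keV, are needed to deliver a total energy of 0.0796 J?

8.72e14 photons

Per-photon energy: E = 9.132e-17 J (from energy = 0.570 keV).
N = E_total / E_photon = 0.0796 J / 9.132e-17 J = 8.72e14.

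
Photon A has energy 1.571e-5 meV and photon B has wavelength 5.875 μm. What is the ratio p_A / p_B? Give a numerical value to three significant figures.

7.44e-8

p_A = 8.396e-36 kg·m/s (from energy = 1.571e-5 meV, via p = E/c).
p_B = 1.128e-28 kg·m/s (from wavelength = 5.875 μm, via p = h/λ).
Ratio = 8.396e-36 / 1.128e-28 = 7.44e-8.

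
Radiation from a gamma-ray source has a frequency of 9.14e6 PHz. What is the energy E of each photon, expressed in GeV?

0.0378 GeV

Take h = 6.62607015e-34 J·s, 1 eV = 1.602176634e-19 J.
Convert to SI: f = 9.14e6 PHz = 9.14e21 Hz.
Since E = hf for a photon, E = 6.056e-12 J.
Converting to GeV: E = 0.03780 GeV ≈ 0.0378 GeV.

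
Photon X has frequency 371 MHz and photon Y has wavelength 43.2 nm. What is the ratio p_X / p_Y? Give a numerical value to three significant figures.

p_X = 8.200 × 10^-34 kg·m/s (from frequency = 371 MHz, via p = hf/c).
p_Y = 1.534 × 10^-26 kg·m/s (from wavelength = 43.2 nm, via p = h/λ).
Ratio = 8.200 × 10^-34 / 1.534 × 10^-26 = 5.35 × 10^-8.

5.35 × 10^-8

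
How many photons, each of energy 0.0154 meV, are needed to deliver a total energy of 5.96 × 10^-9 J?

2.42 × 10^15 photons

Per-photon energy: E = 2.467 × 10^-24 J (from energy = 0.0154 meV).
N = E_total / E_photon = 5.96 × 10^-9 J / 2.467 × 10^-24 J = 2.42 × 10^15.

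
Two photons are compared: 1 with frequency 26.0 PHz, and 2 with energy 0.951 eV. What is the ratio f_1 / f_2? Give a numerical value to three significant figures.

113

f_1 = 2.600 × 10^16 Hz (from frequency = 26.0 PHz, via f given directly).
f_2 = 2.300 × 10^14 Hz (from energy = 0.951 eV, via f = E/h).
Ratio = 2.600 × 10^16 / 2.300 × 10^14 = 113.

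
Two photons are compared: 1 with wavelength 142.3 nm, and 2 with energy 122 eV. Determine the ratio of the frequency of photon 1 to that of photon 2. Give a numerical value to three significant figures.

f_1 = 2.107 × 10^15 Hz (from wavelength = 142.3 nm, via f = c/λ).
f_2 = 2.950 × 10^16 Hz (from energy = 122 eV, via f = E/h).
Ratio = 2.107 × 10^15 / 2.950 × 10^16 = 0.0714.

0.0714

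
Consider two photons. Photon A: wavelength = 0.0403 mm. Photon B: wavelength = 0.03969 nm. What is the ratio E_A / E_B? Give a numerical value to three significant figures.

9.85 × 10^-7

E_A = 4.929 × 10^-21 J (from wavelength = 0.0403 mm, via E = hc/λ).
E_B = 5.005 × 10^-15 J (from wavelength = 0.03969 nm, via E = hc/λ).
Ratio = 4.929 × 10^-21 / 5.005 × 10^-15 = 9.85 × 10^-7.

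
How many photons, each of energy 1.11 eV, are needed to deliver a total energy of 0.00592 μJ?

3.33e10 photons

Per-photon energy: E = 1.778e-19 J (from energy = 1.11 eV).
N = E_total / E_photon = 5.92e-9 J / 1.778e-19 J = 3.33e10.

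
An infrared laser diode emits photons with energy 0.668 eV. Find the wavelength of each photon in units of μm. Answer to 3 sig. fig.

Take h = 6.62607015e-34 J·s, c = 2.99792458e8 m/s, 1 eV = 1.602176634e-19 J.
Convert to SI: E = 0.668 eV = 1.0703e-19 J.
Since λ = hc/E for a photon, λ = 1.856e-6 m.
Converting to μm: λ = 1.856 μm ≈ 1.86 μm.

1.86 μm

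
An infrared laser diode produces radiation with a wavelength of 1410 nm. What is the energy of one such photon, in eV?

In SI units: λ = 1410 nm = 1.41 × 10^-6 m.
For a photon E = hc/λ, so E = 1.409 × 10^-19 J.
Converting to eV: E = 0.8793 eV ≈ 0.879 eV.

0.879 eV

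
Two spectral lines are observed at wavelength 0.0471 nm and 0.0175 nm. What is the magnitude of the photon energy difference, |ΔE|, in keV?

Using E = hc/λ: E₁ = 4.218·10^-15 J, E₂ = 1.135·10^-14 J.
|ΔE| = |4.218·10^-15 − 1.135·10^-14| = 7.13·10^-15 J = 44.5 keV.

44.5 keV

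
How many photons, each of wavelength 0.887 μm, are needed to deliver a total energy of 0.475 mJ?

Per-photon energy: E = 2.240e-19 J (from wavelength = 0.887 μm).
N = E_total / E_photon = 4.75e-4 J / 2.240e-19 J = 2.12e15.

2.12e15 photons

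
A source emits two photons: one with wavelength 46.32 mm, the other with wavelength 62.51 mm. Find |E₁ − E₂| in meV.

6.93 × 10^-3 meV

Using E = hc/λ: E₁ = 4.2885 × 10^-24 J, E₂ = 3.1778 × 10^-24 J.
|ΔE| = |4.2885 × 10^-24 − 3.1778 × 10^-24| = 1.11 × 10^-24 J = 6.93 × 10^-3 meV.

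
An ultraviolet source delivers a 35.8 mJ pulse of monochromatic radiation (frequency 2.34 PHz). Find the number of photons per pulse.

Per-photon energy: E = 1.551e-18 J (from frequency = 2.34 PHz).
N = E_total / E_photon = 0.0358 J / 1.551e-18 J = 2.31e16.

2.31e16 photons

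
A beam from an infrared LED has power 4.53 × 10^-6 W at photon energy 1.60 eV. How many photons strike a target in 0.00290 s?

5.12 × 10^10 photons

Total energy: E_total = P·t = 4.53 × 10^-6 × 0.00290 = 1.314 × 10^-8 J.
Per-photon energy: E = 2.563 × 10^-19 J.
N = E_total / E_photon = 5.12 × 10^10.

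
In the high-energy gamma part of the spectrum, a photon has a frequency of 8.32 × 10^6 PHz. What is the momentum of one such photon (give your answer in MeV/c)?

(h = 6.62607015 × 10^-34 J·s, c = 2.99792458 × 10^8 m/s, 1 eV = 1.602176634 × 10^-19 J.)
Convert to SI: f = 8.32 × 10^6 PHz = 8.32 × 10^21 Hz.
For a photon p = hf/c, so p = 1.839 × 10^-20 kg·m/s.
Converting to MeV/c: p = 34.41 MeV/c ≈ 34.4 MeV/c.

34.4 MeV/c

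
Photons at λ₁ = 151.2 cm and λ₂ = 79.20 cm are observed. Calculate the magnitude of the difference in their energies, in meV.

Using E = hc/λ: E₁ = 1.3138·10^-25 J, E₂ = 2.5081·10^-25 J.
|ΔE| = |1.3138·10^-25 − 2.5081·10^-25| = 1.19·10^-25 J = 7.45·10^-4 meV.

7.45·10^-4 meV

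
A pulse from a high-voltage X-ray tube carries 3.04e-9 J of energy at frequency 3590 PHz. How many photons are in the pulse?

Per-photon energy: E = 2.379e-15 J (from frequency = 3590 PHz).
N = E_total / E_photon = 3.04e-9 J / 2.379e-15 J = 1.28e6.

1.28e6 photons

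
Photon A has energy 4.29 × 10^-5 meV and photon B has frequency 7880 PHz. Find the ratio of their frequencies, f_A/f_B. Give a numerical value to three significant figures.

1.32 × 10^-12

f_A = 1.037 × 10^7 Hz (from energy = 4.29 × 10^-5 meV, via f = E/h).
f_B = 7.880 × 10^18 Hz (from frequency = 7880 PHz, via f given directly).
Ratio = 1.037 × 10^7 / 7.880 × 10^18 = 1.32 × 10^-12.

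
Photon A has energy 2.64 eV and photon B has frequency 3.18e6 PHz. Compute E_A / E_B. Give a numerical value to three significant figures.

2.01e-7

E_A = 4.230e-19 J (from energy = 2.64 eV, via E given directly).
E_B = 2.107e-12 J (from frequency = 3.18e6 PHz, via E = hf).
Ratio = 4.230e-19 / 2.107e-12 = 2.01e-7.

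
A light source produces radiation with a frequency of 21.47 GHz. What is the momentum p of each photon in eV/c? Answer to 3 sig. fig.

(h = 6.62607015 × 10^-34 J·s, c = 2.99792458 × 10^8 m/s, 1 eV = 1.602176634 × 10^-19 J.)
First convert: f = 21.47 GHz = 2.147 × 10^10 Hz.
The photon relation is p = hf/c, giving p = 4.745 × 10^-32 kg·m/s.
Converting to eV/c: p = 8.879 × 10^-5 eV/c ≈ 8.88 × 10^-5 eV/c.

8.88 × 10^-5 eV/c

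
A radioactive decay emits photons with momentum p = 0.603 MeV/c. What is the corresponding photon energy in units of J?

9.66 × 10^-14 J

Convert to SI: p = 0.603 MeV/c = 3.2226 × 10^-22 kg·m/s.
For a photon E = pc, so E = 9.661 × 10^-14 J.
So E ≈ 9.66 × 10^-14 J.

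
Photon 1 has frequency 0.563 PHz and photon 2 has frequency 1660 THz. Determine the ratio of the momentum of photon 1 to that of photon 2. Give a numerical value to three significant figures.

p_1 = 1.244e-27 kg·m/s (from frequency = 0.563 PHz, via p = hf/c).
p_2 = 3.669e-27 kg·m/s (from frequency = 1660 THz, via p = hf/c).
Ratio = 1.244e-27 / 3.669e-27 = 0.339.

0.339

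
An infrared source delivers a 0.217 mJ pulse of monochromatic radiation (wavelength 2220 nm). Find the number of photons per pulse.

Per-photon energy: E = 8.948 × 10^-20 J (from wavelength = 2220 nm).
N = E_total / E_photon = 2.17 × 10^-4 J / 8.948 × 10^-20 J = 2.43 × 10^15.

2.43 × 10^15 photons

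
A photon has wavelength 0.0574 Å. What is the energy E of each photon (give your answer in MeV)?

0.216 MeV

(h = 6.62607015e-34 J·s, c = 2.99792458e8 m/s, 1 eV = 1.602176634e-19 J.)
Convert to SI: λ = 0.0574 Å = 5.74e-12 m.
Since E = hc/λ for a photon, E = 3.461e-14 J.
Converting to MeV: E = 0.2160 MeV ≈ 0.216 MeV.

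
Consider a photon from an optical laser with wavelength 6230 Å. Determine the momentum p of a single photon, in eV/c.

1.99 eV/c

Take h = 6.62607015 × 10^-34 J·s, c = 2.99792458 × 10^8 m/s, 1 eV = 1.602176634 × 10^-19 J.
First convert: λ = 6230 Å = 6.23 × 10^-7 m.
The photon relation is p = h/λ, giving p = 1.064 × 10^-27 kg·m/s.
Converting to eV/c: p = 1.990 eV/c ≈ 1.99 eV/c.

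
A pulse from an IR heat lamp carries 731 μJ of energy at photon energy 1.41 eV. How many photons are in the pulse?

Per-photon energy: E = 2.259 × 10^-19 J (from energy = 1.41 eV).
N = E_total / E_photon = 7.31 × 10^-4 J / 2.259 × 10^-19 J = 3.24 × 10^15.

3.24 × 10^15 photons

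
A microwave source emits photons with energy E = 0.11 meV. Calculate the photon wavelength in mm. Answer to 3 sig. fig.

(h = 6.62607015 × 10^-34 J·s, c = 2.99792458 × 10^8 m/s, 1 eV = 1.602176634 × 10^-19 J.)
In SI units: E = 0.11 meV = 1.7624 × 10^-23 J.
For a photon λ = hc/E, so λ = 0.01127 m.
Converting to mm: λ = 11.27 mm ≈ 11.3 mm.

11.3 mm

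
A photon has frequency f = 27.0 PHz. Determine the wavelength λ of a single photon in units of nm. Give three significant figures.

Convert to SI: f = 27.0 PHz = 2.70e16 Hz.
For a photon λ = c/f, so λ = 1.110e-8 m.
Converting to nm: λ = 11.10 nm ≈ 11.1 nm.

11.1 nm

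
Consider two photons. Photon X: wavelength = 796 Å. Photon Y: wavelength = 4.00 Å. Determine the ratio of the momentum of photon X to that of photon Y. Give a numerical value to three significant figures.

5.03e-3

p_X = 8.324e-27 kg·m/s (from wavelength = 796 Å, via p = h/λ).
p_Y = 1.657e-24 kg·m/s (from wavelength = 4.00 Å, via p = h/λ).
Ratio = 8.324e-27 / 1.657e-24 = 5.03e-3.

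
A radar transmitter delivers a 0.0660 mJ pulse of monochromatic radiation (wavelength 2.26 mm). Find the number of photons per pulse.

7.51·10^17 photons

Per-photon energy: E = 8.790·10^-23 J (from wavelength = 2.26 mm).
N = E_total / E_photon = 6.60·10^-5 J / 8.790·10^-23 J = 7.51·10^17.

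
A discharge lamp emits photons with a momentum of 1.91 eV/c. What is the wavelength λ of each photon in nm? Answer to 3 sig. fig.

In SI units: p = 1.91 eV/c = 1.0208 × 10^-27 kg·m/s.
Apply λ = h/p: λ = 6.491 × 10^-7 m.
Converting to nm: λ = 649.1 nm ≈ 649 nm.

649 nm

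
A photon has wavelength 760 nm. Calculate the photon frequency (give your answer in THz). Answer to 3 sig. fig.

Use c = 2.99792458e8 m/s.
First convert: λ = 760 nm = 7.6e-7 m.
Apply f = c/λ: f = 3.945e14 Hz.
Converting to THz: f = 394.5 THz ≈ 394 THz.

394 THz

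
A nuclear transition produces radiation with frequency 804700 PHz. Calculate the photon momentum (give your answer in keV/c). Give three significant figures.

In SI units: f = 804700 PHz = 8.047 × 10^20 Hz.
Since p = hf/c for a photon, p = 1.779 × 10^-21 kg·m/s.
Converting to keV/c: p = 3328 keV/c ≈ 3330 keV/c.

3330 keV/c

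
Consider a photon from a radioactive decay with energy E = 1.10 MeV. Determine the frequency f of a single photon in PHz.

Use h = 6.62607015e-34 J·s, 1 eV = 1.602176634e-19 J.
In SI units: E = 1.10 MeV = 1.7624e-13 J.
The photon relation is f = E/h, giving f = 2.660e20 Hz.
Converting to PHz: f = 266000 PHz ≈ 2.66e5 PHz.

2.66e5 PHz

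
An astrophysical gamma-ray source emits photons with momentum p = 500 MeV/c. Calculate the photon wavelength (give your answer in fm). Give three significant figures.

(h = 6.62607015·10^-34 J·s, c = 2.99792458·10^8 m/s, 1 eV = 1.602176634·10^-19 J.)
First convert: p = 500 MeV/c = 2.6721·10^-19 kg·m/s.
The photon relation is λ = h/p, giving λ = 2.480·10^-15 m.
Converting to fm: λ = 2.480 fm ≈ 2.48 fm.

2.48 fm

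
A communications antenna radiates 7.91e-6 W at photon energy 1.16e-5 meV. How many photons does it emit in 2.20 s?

Total energy: E_total = P·t = 7.91e-6 × 2.20 = 1.740e-5 J.
Per-photon energy: E = 1.859e-27 J.
N = E_total / E_photon = 9.36e21.

9.36e21 photons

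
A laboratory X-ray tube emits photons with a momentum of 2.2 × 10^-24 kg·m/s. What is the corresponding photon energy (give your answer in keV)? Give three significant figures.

4.12 keV

Use c = 2.99792458 × 10^8 m/s, 1 eV = 1.602176634 × 10^-19 J.
For a photon E = pc, so E = 6.595 × 10^-16 J.
Converting to keV: E = 4.117 keV ≈ 4.12 keV.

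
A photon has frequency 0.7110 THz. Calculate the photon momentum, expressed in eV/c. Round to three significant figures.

Use h = 6.62607015 × 10^-34 J·s, c = 2.99792458 × 10^8 m/s, 1 eV = 1.602176634 × 10^-19 J.
First convert: f = 0.7110 THz = 7.110 × 10^11 Hz.
Since p = hf/c for a photon, p = 1.571 × 10^-30 kg·m/s.
Converting to eV/c: p = 0.002940 eV/c ≈ 2.94 × 10^-3 eV/c.

2.94 × 10^-3 eV/c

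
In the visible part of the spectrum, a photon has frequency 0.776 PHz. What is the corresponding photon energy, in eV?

3.21 eV

Convert to SI: f = 0.776 PHz = 7.76·10^14 Hz.
Since E = hf for a photon, E = 5.142·10^-19 J.
Converting to eV: E = 3.209 eV ≈ 3.21 eV.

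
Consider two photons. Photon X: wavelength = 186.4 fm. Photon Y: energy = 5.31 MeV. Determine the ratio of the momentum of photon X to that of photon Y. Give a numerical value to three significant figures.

p_X = 3.555e-21 kg·m/s (from wavelength = 186.4 fm, via p = h/λ).
p_Y = 2.838e-21 kg·m/s (from energy = 5.31 MeV, via p = E/c).
Ratio = 3.555e-21 / 2.838e-21 = 1.25.

1.25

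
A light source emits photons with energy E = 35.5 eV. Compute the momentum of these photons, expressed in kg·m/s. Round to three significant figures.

In SI units: E = 35.5 eV = 5.6877 × 10^-18 J.
The photon relation is p = E/c, giving p = 1.897 × 10^-26 kg·m/s.
So p ≈ 1.90 × 10^-26 kg·m/s.

1.90 × 10^-26 kg·m/s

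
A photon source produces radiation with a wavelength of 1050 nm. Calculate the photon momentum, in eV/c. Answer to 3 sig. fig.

Take h = 6.62607015e-34 J·s, c = 2.99792458e8 m/s, 1 eV = 1.602176634e-19 J.
Convert to SI: λ = 1050 nm = 1.05e-6 m.
For a photon p = h/λ, so p = 6.311e-28 kg·m/s.
Converting to eV/c: p = 1.181 eV/c ≈ 1.18 eV/c.

1.18 eV/c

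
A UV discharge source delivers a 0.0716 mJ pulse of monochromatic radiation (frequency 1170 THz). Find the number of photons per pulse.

9.24e13 photons

Per-photon energy: E = 7.753e-19 J (from frequency = 1170 THz).
N = E_total / E_photon = 7.16e-5 J / 7.753e-19 J = 9.24e13.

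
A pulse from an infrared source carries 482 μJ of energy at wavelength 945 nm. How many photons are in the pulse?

Per-photon energy: E = 2.102e-19 J (from wavelength = 945 nm).
N = E_total / E_photon = 4.82e-4 J / 2.102e-19 J = 2.29e15.

2.29e15 photons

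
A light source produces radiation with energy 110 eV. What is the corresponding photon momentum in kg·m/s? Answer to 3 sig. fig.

(c = 2.99792458 × 10^8 m/s, 1 eV = 1.602176634 × 10^-19 J.)
Convert to SI: E = 110 eV = 1.7624 × 10^-17 J.
Apply p = E/c: p = 5.879 × 10^-26 kg·m/s.
So p ≈ 5.88 × 10^-26 kg·m/s.

5.88 × 10^-26 kg·m/s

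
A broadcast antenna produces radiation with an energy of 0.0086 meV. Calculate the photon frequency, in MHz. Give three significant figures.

In SI units: E = 0.0086 meV = 1.3779·10^-24 J.
For a photon f = E/h, so f = 2.079·10^9 Hz.
Converting to MHz: f = 2079 MHz ≈ 2080 MHz.

2080 MHz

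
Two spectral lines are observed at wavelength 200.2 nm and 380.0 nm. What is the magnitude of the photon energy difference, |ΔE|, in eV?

2.93 eV

Using E = hc/λ: E₁ = 9.9223 × 10^-19 J, E₂ = 5.2275 × 10^-19 J.
|ΔE| = |9.9223 × 10^-19 − 5.2275 × 10^-19| = 4.69 × 10^-19 J = 2.93 eV.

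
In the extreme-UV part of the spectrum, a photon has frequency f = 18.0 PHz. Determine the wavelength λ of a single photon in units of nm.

Convert to SI: f = 18.0 PHz = 1.80e16 Hz.
Since λ = c/f for a photon, λ = 1.666e-8 m.
Converting to nm: λ = 16.66 nm ≈ 16.7 nm.

16.7 nm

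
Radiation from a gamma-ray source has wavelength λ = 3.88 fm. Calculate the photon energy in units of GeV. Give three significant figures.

0.320 GeV

In SI units: λ = 3.88 fm = 3.88e-15 m.
Apply E = hc/λ: E = 5.120e-11 J.
Converting to GeV: E = 0.3195 GeV ≈ 0.320 GeV.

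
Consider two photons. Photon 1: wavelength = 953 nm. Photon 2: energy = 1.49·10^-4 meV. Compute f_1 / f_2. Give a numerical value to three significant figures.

8.73·10^6

f_1 = 3.146·10^14 Hz (from wavelength = 953 nm, via f = c/λ).
f_2 = 3.603·10^7 Hz (from energy = 1.49·10^-4 meV, via f = E/h).
Ratio = 3.146·10^14 / 3.603·10^7 = 8.73·10^6.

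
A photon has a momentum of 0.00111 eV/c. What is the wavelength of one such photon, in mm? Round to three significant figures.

1.12 mm

In SI units: p = 0.00111 eV/c = 5.9322 × 10^-31 kg·m/s.
Apply λ = h/p: λ = 0.001117 m.
Converting to mm: λ = 1.117 mm ≈ 1.12 mm.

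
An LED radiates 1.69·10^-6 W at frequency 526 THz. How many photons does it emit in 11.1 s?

Total energy: E_total = P·t = 1.69·10^-6 × 11.1 = 1.876·10^-5 J.
Per-photon energy: E = 3.485·10^-19 J.
N = E_total / E_photon = 5.38·10^13.

5.38·10^13 photons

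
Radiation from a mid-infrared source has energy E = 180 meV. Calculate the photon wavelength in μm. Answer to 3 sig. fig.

Take h = 6.62607015 × 10^-34 J·s, c = 2.99792458 × 10^8 m/s, 1 eV = 1.602176634 × 10^-19 J.
Convert to SI: E = 180 meV = 2.8839 × 10^-20 J.
Since λ = hc/E for a photon, λ = 6.888 × 10^-6 m.
Converting to μm: λ = 6.888 μm ≈ 6.89 μm.

6.89 μm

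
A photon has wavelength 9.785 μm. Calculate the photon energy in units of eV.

Use h = 6.62607015e-34 J·s, c = 2.99792458e8 m/s, 1 eV = 1.602176634e-19 J.
Convert to SI: λ = 9.785 μm = 9.785e-6 m.
The photon relation is E = hc/λ, giving E = 2.030e-20 J.
Converting to eV: E = 0.1267 eV ≈ 0.127 eV.

0.127 eV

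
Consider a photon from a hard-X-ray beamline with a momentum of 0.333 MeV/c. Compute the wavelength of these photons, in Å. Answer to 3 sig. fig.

Use h = 6.62607015 × 10^-34 J·s, c = 2.99792458 × 10^8 m/s, 1 eV = 1.602176634 × 10^-19 J.
Convert to SI: p = 0.333 MeV/c = 1.7796 × 10^-22 kg·m/s.
The photon relation is λ = h/p, giving λ = 3.723 × 10^-12 m.
Converting to Å: λ = 0.03723 Å ≈ 0.0372 Å.

0.0372 Å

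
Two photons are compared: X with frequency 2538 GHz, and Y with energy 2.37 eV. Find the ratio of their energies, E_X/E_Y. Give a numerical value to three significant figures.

4.43·10^-3

E_X = 1.682·10^-21 J (from frequency = 2538 GHz, via E = hf).
E_Y = 3.797·10^-19 J (from energy = 2.37 eV, via E given directly).
Ratio = 1.682·10^-21 / 3.797·10^-19 = 4.43·10^-3.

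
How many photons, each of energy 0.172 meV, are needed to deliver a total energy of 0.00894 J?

Per-photon energy: E = 2.756 × 10^-23 J (from energy = 0.172 meV).
N = E_total / E_photon = 0.00894 J / 2.756 × 10^-23 J = 3.24 × 10^20.

3.24 × 10^20 photons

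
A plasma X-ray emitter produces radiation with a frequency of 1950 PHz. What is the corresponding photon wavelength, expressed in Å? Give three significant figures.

1.54 Å

(c = 2.99792458 × 10^8 m/s.)
Convert to SI: f = 1950 PHz = 1.95 × 10^18 Hz.
Apply λ = c/f: λ = 1.537 × 10^-10 m.
Converting to Å: λ = 1.537 Å ≈ 1.54 Å.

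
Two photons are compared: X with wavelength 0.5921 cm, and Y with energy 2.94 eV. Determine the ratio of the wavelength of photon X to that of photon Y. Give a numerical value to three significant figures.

1.40 × 10^4

λ_X = 0.005921 m (from wavelength = 0.5921 cm, via λ given directly).
λ_Y = 4.217 × 10^-7 m (from energy = 2.94 eV, via λ = hc/E).
Ratio = 0.005921 / 4.217 × 10^-7 = 1.40 × 10^4.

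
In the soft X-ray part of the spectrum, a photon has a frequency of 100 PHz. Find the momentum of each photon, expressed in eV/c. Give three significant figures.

414 eV/c

In SI units: f = 100 PHz = 1.0 × 10^17 Hz.
Apply p = hf/c: p = 2.210 × 10^-25 kg·m/s.
Converting to eV/c: p = 413.6 eV/c ≈ 414 eV/c.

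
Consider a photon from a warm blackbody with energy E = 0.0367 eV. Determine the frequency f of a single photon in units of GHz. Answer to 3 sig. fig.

8870 GHz

First convert: E = 0.0367 eV = 5.8800e-21 J.
For a photon f = E/h, so f = 8.874e12 Hz.
Converting to GHz: f = 8874 GHz ≈ 8870 GHz.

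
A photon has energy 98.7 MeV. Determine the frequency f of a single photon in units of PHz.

2.39 × 10^7 PHz

In SI units: E = 98.7 MeV = 1.5813 × 10^-11 J.
Apply f = E/h: f = 2.387 × 10^22 Hz.
Converting to PHz: f = 2.387 × 10^7 PHz ≈ 2.39 × 10^7 PHz.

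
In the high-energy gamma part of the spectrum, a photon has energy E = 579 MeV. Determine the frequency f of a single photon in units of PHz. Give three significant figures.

1.40·10^8 PHz

First convert: E = 579 MeV = 9.2766·10^-11 J.
Since f = E/h for a photon, f = 1.400·10^23 Hz.
Converting to PHz: f = 1.400·10^8 PHz ≈ 1.40·10^8 PHz.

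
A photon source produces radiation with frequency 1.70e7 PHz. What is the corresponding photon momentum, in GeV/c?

0.0703 GeV/c

(h = 6.62607015e-34 J·s, c = 2.99792458e8 m/s, 1 eV = 1.602176634e-19 J.)
First convert: f = 1.70e7 PHz = 1.70e22 Hz.
The photon relation is p = hf/c, giving p = 3.757e-20 kg·m/s.
Converting to GeV/c: p = 0.07031 GeV/c ≈ 0.0703 GeV/c.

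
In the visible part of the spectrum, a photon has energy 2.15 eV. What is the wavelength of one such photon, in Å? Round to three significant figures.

5770 Å

Convert to SI: E = 2.15 eV = 3.4447·10^-19 J.
For a photon λ = hc/E, so λ = 5.767·10^-7 m.
Converting to Å: λ = 5767 Å ≈ 5770 Å.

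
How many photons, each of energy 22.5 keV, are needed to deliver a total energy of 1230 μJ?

3.41 × 10^11 photons

Per-photon energy: E = 3.605 × 10^-15 J (from energy = 22.5 keV).
N = E_total / E_photon = 0.00123 J / 3.605 × 10^-15 J = 3.41 × 10^11.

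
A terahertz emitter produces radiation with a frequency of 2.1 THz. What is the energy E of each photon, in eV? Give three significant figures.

Take h = 6.62607015·10^-34 J·s, 1 eV = 1.602176634·10^-19 J.
First convert: f = 2.1 THz = 2.1·10^12 Hz.
Apply E = hf: E = 1.391·10^-21 J.
Converting to eV: E = 0.008685 eV ≈ 8.68·10^-3 eV.

8.68·10^-3 eV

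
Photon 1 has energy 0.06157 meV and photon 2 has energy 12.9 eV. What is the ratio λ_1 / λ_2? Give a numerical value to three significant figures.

λ_1 = 0.02014 m (from energy = 0.06157 meV, via λ = hc/E).
λ_2 = 9.611e-8 m (from energy = 12.9 eV, via λ = hc/E).
Ratio = 0.02014 / 9.611e-8 = 2.10e5.

2.10e5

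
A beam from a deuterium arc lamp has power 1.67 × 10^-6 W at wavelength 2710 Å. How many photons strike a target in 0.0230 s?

Total energy: E_total = P·t = 1.67 × 10^-6 × 0.0230 = 3.841 × 10^-8 J.
Per-photon energy: E = 7.330 × 10^-19 J.
N = E_total / E_photon = 5.24 × 10^10.

5.24 × 10^10 photons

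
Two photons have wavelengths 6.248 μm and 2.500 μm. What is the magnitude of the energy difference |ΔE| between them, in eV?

0.297 eV

Using E = hc/λ: E₁ = 3.1793 × 10^-20 J, E₂ = 7.9458 × 10^-20 J.
|ΔE| = |3.1793 × 10^-20 − 7.9458 × 10^-20| = 4.77 × 10^-20 J = 0.297 eV.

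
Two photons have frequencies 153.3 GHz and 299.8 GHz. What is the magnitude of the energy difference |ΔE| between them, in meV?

Using E = hf: E₁ = 1.0158 × 10^-22 J, E₂ = 1.9865 × 10^-22 J.
|ΔE| = |1.0158 × 10^-22 − 1.9865 × 10^-22| = 9.71 × 10^-23 J = 0.606 meV.

0.606 meV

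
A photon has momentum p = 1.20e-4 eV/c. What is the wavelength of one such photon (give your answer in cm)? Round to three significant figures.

In SI units: p = 1.20e-4 eV/c = 6.4131e-32 kg·m/s.
Since λ = h/p for a photon, λ = 0.01033 m.
Converting to cm: λ = 1.033 cm ≈ 1.03 cm.

1.03 cm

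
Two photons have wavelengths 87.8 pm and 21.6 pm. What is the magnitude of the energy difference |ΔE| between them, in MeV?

Using E = hc/λ: E₁ = 2.262e-15 J, E₂ = 9.197e-15 J.
|ΔE| = |2.262e-15 − 9.197e-15| = 6.93e-15 J = 0.0433 MeV.

0.0433 MeV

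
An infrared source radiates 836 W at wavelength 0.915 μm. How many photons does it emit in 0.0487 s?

1.88e20 photons

Total energy: E_total = P·t = 836 × 0.0487 = 40.71 J.
Per-photon energy: E = 2.171e-19 J.
N = E_total / E_photon = 1.88e20.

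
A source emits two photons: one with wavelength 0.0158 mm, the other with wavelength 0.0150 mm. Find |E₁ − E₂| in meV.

4.19 meV

Using E = hc/λ: E₁ = 1.257 × 10^-20 J, E₂ = 1.324 × 10^-20 J.
|ΔE| = |1.257 × 10^-20 − 1.324 × 10^-20| = 6.71 × 10^-22 J = 4.19 meV.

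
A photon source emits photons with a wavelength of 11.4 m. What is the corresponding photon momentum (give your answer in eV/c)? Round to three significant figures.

1.09e-7 eV/c

(h = 6.62607015e-34 J·s, c = 2.99792458e8 m/s, 1 eV = 1.602176634e-19 J.)
Since p = h/λ for a photon, p = 5.812e-35 kg·m/s.
Converting to eV/c: p = 1.088e-7 eV/c ≈ 1.09e-7 eV/c.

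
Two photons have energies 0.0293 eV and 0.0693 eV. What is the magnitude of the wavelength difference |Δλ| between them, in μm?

24.4 μm

Using λ = hc/E: λ₁ = 4.232e-5 m, λ₂ = 1.789e-5 m.
|Δλ| = |4.232e-5 − 1.789e-5| = 2.44e-5 m = 24.4 μm.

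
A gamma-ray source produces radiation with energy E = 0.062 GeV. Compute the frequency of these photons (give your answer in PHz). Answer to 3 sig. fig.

1.50e7 PHz

(h = 6.62607015e-34 J·s, 1 eV = 1.602176634e-19 J.)
In SI units: E = 0.062 GeV = 9.9335e-12 J.
Apply f = E/h: f = 1.499e22 Hz.
Converting to PHz: f = 1.499e7 PHz ≈ 1.50e7 PHz.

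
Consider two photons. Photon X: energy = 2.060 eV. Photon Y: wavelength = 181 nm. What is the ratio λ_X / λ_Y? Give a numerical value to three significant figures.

3.33

λ_X = 6.019 × 10^-7 m (from energy = 2.060 eV, via λ = hc/E).
λ_Y = 1.810 × 10^-7 m (from wavelength = 181 nm, via λ given directly).
Ratio = 6.019 × 10^-7 / 1.810 × 10^-7 = 3.33.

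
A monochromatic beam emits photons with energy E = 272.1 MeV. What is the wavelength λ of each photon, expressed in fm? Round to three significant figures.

4.56 fm

Take h = 6.62607015 × 10^-34 J·s, c = 2.99792458 × 10^8 m/s, 1 eV = 1.602176634 × 10^-19 J.
Convert to SI: E = 272.1 MeV = 4.3595 × 10^-11 J.
The photon relation is λ = hc/E, giving λ = 4.557 × 10^-15 m.
Converting to fm: λ = 4.557 fm ≈ 4.56 fm.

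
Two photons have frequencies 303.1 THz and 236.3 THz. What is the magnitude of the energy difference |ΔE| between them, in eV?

0.276 eV

Using E = hf: E₁ = 2.0084 × 10^-19 J, E₂ = 1.5657 × 10^-19 J.
|ΔE| = |2.0084 × 10^-19 − 1.5657 × 10^-19| = 4.43 × 10^-20 J = 0.276 eV.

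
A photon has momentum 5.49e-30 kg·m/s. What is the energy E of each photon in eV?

0.0103 eV

The photon relation is E = pc, giving E = 1.646e-21 J.
Converting to eV: E = 0.01027 eV ≈ 0.0103 eV.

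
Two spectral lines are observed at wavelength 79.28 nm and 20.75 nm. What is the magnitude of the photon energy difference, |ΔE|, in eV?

44.1 eV

Using E = hc/λ: E₁ = 2.5056e-18 J, E₂ = 9.5732e-18 J.
|ΔE| = |2.5056e-18 − 9.5732e-18| = 7.07e-18 J = 44.1 eV.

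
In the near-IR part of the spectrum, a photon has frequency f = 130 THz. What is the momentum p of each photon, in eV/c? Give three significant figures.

0.538 eV/c

Take h = 6.62607015 × 10^-34 J·s, c = 2.99792458 × 10^8 m/s, 1 eV = 1.602176634 × 10^-19 J.
Convert to SI: f = 130 THz = 1.3 × 10^14 Hz.
The photon relation is p = hf/c, giving p = 2.873 × 10^-28 kg·m/s.
Converting to eV/c: p = 0.5376 eV/c ≈ 0.538 eV/c.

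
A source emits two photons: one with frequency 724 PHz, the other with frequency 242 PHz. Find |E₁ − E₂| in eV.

1990 eV

Using E = hf: E₁ = 4.797e-16 J, E₂ = 1.604e-16 J.
|ΔE| = |4.797e-16 − 1.604e-16| = 3.19e-16 J = 1990 eV.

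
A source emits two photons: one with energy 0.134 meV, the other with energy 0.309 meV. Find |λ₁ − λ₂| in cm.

Using λ = hc/E: λ₁ = 0.009253 m, λ₂ = 0.004012 m.
|Δλ| = |0.009253 − 0.004012| = 0.00524 m = 0.524 cm.

0.524 cm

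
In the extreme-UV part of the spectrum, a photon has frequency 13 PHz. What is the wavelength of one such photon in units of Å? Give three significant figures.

In SI units: f = 13 PHz = 1.3e16 Hz.
Since λ = c/f for a photon, λ = 2.306e-8 m.
Converting to Å: λ = 230.6 Å ≈ 231 Å.

231 Å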